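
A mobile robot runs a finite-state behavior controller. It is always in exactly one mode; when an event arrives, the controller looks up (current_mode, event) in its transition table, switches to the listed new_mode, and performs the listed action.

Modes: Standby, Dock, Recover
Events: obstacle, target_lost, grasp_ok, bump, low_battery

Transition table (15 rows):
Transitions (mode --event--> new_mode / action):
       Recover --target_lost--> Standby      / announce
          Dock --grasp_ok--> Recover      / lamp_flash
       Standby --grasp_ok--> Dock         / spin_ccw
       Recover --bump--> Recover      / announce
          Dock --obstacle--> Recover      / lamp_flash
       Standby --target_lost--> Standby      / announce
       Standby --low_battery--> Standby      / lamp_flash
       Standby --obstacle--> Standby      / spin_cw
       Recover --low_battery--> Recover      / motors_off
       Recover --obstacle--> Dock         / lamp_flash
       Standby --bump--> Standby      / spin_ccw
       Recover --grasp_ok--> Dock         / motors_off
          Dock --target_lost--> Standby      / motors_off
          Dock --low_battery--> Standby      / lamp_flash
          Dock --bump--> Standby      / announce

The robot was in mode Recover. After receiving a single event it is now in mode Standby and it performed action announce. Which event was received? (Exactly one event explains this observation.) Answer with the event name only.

try obstacle: (Recover, obstacle) → (Dock, lamp_flash)
try target_lost: (Recover, target_lost) → (Standby, announce)  ← matches
try grasp_ok: (Recover, grasp_ok) → (Dock, motors_off)
try bump: (Recover, bump) → (Recover, announce)
try low_battery: (Recover, low_battery) → (Recover, motors_off)

target_lost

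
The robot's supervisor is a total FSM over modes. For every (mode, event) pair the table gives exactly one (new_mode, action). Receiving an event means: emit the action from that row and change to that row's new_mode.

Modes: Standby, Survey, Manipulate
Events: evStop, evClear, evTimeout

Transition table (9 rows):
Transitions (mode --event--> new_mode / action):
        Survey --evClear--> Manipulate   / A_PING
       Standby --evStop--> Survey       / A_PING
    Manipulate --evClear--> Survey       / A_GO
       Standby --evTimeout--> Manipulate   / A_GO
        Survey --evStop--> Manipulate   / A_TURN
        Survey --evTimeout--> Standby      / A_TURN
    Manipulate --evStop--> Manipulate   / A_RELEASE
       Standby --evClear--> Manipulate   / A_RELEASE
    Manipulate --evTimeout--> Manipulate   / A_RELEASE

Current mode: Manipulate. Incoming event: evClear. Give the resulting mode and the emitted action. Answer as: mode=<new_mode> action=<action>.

mode=Survey action=A_GO

current mode = Manipulate; filter table to that mode:
  (Manipulate, evClear) → (Survey, A_GO)  ← event matches
  (Manipulate, evStop) → (Manipulate, A_RELEASE)
  (Manipulate, evTimeout) → (Manipulate, A_RELEASE)
event = evClear selects (Survey, A_GO)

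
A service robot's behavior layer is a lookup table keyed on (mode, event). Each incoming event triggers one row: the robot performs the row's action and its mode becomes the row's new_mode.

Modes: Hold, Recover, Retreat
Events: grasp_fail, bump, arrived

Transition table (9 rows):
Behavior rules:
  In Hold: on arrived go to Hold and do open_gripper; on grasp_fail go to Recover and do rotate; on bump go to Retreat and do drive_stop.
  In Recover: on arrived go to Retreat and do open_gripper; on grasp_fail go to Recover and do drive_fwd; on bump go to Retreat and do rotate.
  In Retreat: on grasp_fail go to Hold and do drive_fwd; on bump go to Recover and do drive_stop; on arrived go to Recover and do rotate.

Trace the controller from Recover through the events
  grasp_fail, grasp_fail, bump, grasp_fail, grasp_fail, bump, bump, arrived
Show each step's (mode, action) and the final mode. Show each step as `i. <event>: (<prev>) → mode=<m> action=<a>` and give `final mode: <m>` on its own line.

final mode: Retreat

1. grasp_fail: (Recover) → mode=Recover action=drive_fwd
2. grasp_fail: (Recover) → mode=Recover action=drive_fwd
3. bump: (Recover) → mode=Retreat action=rotate
4. grasp_fail: (Retreat) → mode=Hold action=drive_fwd
5. grasp_fail: (Hold) → mode=Recover action=rotate
6. bump: (Recover) → mode=Retreat action=rotate
7. bump: (Retreat) → mode=Recover action=drive_stop
8. arrived: (Recover) → mode=Retreat action=open_gripper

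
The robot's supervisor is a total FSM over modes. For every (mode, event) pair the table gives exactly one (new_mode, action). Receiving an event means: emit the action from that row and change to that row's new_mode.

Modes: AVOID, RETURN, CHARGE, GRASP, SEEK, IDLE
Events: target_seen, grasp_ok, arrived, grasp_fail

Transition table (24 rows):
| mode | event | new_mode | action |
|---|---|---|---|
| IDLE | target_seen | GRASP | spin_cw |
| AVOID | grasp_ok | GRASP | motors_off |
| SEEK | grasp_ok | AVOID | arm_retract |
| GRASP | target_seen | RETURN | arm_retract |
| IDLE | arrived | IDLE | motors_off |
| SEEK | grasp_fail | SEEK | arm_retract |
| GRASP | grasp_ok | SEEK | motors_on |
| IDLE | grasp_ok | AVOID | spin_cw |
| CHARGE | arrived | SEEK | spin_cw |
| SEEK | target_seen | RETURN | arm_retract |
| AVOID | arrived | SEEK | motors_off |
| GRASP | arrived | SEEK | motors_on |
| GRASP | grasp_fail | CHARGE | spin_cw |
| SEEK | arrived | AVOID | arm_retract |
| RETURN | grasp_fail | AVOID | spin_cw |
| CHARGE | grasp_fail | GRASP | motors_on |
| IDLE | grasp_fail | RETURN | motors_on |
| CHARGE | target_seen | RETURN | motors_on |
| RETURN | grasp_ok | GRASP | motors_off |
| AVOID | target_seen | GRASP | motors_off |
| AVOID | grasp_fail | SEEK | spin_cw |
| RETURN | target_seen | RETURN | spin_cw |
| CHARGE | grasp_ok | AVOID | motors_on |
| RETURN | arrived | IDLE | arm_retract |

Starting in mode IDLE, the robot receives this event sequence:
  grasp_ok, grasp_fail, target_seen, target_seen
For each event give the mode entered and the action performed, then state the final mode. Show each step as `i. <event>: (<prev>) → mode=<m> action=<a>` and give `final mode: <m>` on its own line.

1. grasp_ok: (IDLE) → mode=AVOID action=spin_cw
2. grasp_fail: (AVOID) → mode=SEEK action=spin_cw
3. target_seen: (SEEK) → mode=RETURN action=arm_retract
4. target_seen: (RETURN) → mode=RETURN action=spin_cw

final mode: RETURN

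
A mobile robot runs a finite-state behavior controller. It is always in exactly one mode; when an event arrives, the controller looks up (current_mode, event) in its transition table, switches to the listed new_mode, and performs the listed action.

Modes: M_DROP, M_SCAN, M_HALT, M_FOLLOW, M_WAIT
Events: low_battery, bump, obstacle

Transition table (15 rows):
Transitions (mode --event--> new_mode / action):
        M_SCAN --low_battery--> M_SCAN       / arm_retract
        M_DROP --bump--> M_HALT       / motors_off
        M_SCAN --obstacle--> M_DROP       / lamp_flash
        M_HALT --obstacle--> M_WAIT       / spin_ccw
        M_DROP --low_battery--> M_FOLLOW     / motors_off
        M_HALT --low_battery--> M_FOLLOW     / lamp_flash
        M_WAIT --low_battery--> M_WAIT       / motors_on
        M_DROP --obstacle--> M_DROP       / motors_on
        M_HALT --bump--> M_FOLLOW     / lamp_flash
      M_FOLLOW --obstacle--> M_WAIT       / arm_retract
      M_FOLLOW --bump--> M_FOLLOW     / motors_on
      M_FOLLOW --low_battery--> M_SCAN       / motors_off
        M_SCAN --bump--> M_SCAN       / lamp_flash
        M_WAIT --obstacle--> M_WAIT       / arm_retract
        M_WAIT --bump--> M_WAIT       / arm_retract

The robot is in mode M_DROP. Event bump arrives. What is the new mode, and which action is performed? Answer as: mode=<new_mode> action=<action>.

current mode = M_DROP; filter table to that mode:
  (M_DROP, bump) → (M_HALT, motors_off)  ← event matches
  (M_DROP, low_battery) → (M_FOLLOW, motors_off)
  (M_DROP, obstacle) → (M_DROP, motors_on)
event = bump selects (M_HALT, motors_off)

mode=M_HALT action=motors_off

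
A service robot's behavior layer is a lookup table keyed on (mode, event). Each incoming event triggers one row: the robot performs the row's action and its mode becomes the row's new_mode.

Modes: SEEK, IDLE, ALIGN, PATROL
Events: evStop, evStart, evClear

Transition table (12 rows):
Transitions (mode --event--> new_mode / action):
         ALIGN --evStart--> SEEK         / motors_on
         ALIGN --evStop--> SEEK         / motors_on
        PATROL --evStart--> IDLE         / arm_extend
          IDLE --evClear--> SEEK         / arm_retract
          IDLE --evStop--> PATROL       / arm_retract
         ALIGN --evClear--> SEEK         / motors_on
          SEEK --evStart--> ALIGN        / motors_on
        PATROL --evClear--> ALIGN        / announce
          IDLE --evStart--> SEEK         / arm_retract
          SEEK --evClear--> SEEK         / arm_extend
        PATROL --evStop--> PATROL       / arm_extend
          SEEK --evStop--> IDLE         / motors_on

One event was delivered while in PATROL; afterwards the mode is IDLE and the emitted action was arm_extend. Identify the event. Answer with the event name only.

evStart

try evStop: (PATROL, evStop) → (PATROL, arm_extend)
try evStart: (PATROL, evStart) → (IDLE, arm_extend)  ← matches
try evClear: (PATROL, evClear) → (ALIGN, announce)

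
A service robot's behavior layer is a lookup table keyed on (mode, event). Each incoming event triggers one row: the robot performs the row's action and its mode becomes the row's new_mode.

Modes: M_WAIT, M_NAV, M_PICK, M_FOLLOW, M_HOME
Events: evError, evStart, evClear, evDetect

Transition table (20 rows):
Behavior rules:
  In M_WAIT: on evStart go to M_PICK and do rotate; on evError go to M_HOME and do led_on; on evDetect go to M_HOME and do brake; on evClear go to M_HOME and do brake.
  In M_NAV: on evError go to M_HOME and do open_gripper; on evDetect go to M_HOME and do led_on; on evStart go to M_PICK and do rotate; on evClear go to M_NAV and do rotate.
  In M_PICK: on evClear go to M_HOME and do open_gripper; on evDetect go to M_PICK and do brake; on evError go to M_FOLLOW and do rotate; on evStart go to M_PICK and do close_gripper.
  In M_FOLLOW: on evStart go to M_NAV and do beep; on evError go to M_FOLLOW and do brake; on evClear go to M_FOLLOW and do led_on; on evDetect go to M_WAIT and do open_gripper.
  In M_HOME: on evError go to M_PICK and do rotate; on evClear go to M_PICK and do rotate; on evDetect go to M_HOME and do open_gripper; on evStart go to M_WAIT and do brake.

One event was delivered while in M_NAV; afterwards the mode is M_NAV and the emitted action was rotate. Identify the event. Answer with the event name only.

try evError: (M_NAV, evError) → (M_HOME, open_gripper)
try evStart: (M_NAV, evStart) → (M_PICK, rotate)
try evClear: (M_NAV, evClear) → (M_NAV, rotate)  ← matches
try evDetect: (M_NAV, evDetect) → (M_HOME, led_on)

evClear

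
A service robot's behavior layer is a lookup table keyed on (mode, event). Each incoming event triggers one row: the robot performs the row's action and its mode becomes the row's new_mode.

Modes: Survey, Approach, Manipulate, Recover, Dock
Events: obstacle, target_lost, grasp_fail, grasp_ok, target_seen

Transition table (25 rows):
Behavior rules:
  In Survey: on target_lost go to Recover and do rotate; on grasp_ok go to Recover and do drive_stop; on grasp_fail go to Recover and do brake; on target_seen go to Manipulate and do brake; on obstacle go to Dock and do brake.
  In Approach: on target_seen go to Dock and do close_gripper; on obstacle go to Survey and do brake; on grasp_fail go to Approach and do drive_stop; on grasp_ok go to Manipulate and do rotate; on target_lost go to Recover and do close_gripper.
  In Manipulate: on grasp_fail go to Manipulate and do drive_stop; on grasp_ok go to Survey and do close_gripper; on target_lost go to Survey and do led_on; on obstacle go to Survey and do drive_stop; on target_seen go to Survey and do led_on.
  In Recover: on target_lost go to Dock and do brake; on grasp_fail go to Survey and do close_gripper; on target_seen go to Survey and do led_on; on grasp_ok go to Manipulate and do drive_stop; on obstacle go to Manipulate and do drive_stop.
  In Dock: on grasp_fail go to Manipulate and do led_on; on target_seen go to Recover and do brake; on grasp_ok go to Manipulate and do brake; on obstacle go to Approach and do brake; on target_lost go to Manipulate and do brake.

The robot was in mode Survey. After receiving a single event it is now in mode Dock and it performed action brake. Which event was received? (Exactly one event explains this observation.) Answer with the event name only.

obstacle

try obstacle: (Survey, obstacle) → (Dock, brake)  ← matches
try target_lost: (Survey, target_lost) → (Recover, rotate)
try grasp_fail: (Survey, grasp_fail) → (Recover, brake)
try grasp_ok: (Survey, grasp_ok) → (Recover, drive_stop)
try target_seen: (Survey, target_seen) → (Manipulate, brake)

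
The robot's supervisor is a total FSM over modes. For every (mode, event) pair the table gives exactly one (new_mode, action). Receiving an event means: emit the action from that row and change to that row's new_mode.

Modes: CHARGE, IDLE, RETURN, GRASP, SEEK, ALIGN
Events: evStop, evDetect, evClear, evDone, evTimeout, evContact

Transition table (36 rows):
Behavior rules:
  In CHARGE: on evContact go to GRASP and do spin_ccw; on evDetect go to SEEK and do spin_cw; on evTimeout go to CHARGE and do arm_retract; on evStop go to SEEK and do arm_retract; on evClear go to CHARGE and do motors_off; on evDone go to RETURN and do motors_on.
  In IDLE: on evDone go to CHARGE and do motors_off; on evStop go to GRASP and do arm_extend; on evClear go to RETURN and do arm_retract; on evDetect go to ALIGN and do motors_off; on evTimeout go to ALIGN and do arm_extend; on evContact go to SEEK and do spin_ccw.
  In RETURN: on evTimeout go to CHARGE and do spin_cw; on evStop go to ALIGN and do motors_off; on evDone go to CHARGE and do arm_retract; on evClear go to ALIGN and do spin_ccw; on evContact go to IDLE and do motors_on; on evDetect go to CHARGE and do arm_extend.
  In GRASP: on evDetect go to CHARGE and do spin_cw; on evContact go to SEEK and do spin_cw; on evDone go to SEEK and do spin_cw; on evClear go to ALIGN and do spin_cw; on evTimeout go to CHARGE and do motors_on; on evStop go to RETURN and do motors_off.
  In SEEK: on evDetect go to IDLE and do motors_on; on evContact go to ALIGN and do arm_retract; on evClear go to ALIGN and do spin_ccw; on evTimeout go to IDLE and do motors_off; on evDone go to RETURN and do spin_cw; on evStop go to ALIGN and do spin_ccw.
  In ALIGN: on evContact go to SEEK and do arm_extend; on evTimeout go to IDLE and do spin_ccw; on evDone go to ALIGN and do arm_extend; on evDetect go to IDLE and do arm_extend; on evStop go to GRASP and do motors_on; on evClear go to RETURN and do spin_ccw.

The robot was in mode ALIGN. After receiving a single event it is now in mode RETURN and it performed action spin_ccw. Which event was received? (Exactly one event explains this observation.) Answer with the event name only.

try evStop: (ALIGN, evStop) → (GRASP, motors_on)
try evDetect: (ALIGN, evDetect) → (IDLE, arm_extend)
try evClear: (ALIGN, evClear) → (RETURN, spin_ccw)  ← matches
try evDone: (ALIGN, evDone) → (ALIGN, arm_extend)
try evTimeout: (ALIGN, evTimeout) → (IDLE, spin_ccw)
try evContact: (ALIGN, evContact) → (SEEK, arm_extend)

evClear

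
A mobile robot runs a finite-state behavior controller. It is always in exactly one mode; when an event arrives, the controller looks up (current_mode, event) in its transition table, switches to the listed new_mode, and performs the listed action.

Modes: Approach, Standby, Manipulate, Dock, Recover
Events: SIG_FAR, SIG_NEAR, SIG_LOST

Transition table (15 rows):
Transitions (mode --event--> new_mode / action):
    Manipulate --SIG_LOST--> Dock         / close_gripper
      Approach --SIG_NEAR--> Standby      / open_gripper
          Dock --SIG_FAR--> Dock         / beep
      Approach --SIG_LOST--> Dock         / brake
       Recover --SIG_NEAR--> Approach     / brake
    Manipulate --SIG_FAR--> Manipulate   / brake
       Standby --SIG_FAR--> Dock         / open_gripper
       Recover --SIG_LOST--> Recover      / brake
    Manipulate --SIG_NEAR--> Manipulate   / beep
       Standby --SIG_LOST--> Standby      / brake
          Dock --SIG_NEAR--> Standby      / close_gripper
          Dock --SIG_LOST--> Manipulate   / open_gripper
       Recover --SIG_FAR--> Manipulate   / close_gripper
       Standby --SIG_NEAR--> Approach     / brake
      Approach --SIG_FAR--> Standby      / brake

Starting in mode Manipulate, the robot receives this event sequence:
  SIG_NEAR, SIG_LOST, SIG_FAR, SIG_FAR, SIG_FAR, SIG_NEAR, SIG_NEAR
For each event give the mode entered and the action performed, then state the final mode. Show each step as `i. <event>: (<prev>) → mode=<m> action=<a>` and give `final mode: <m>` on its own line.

final mode: Approach

1. SIG_NEAR: (Manipulate) → mode=Manipulate action=beep
2. SIG_LOST: (Manipulate) → mode=Dock action=close_gripper
3. SIG_FAR: (Dock) → mode=Dock action=beep
4. SIG_FAR: (Dock) → mode=Dock action=beep
5. SIG_FAR: (Dock) → mode=Dock action=beep
6. SIG_NEAR: (Dock) → mode=Standby action=close_gripper
7. SIG_NEAR: (Standby) → mode=Approach action=brake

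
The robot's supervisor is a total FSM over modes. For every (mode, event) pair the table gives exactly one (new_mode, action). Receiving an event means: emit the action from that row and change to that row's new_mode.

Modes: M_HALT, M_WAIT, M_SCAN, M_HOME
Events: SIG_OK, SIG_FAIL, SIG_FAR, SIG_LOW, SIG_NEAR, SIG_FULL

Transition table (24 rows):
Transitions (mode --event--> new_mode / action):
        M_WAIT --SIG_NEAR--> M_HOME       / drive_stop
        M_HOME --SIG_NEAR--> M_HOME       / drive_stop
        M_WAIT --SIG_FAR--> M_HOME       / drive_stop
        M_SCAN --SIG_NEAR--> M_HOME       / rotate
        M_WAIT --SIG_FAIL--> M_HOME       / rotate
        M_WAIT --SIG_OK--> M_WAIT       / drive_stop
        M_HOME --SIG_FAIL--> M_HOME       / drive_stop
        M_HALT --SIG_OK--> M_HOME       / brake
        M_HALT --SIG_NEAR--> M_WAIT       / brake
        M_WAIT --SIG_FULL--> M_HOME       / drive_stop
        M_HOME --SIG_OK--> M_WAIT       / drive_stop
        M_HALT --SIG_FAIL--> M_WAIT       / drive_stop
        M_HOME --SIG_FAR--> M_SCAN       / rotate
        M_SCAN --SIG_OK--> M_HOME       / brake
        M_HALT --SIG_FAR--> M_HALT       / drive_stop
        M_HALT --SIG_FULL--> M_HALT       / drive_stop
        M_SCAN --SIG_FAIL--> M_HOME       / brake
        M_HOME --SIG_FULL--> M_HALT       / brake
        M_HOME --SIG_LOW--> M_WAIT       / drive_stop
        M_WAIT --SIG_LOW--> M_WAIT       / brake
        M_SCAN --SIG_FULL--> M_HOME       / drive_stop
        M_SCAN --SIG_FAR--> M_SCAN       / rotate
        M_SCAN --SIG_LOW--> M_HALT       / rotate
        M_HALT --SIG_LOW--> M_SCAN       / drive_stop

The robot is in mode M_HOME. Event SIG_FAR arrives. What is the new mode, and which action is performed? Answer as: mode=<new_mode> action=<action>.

current mode = M_HOME; filter table to that mode:
  (M_HOME, SIG_NEAR) → (M_HOME, drive_stop)
  (M_HOME, SIG_FAIL) → (M_HOME, drive_stop)
  (M_HOME, SIG_OK) → (M_WAIT, drive_stop)
  (M_HOME, SIG_FAR) → (M_SCAN, rotate)  ← event matches
  (M_HOME, SIG_FULL) → (M_HALT, brake)
  (M_HOME, SIG_LOW) → (M_WAIT, drive_stop)
event = SIG_FAR selects (M_SCAN, rotate)

mode=M_SCAN action=rotate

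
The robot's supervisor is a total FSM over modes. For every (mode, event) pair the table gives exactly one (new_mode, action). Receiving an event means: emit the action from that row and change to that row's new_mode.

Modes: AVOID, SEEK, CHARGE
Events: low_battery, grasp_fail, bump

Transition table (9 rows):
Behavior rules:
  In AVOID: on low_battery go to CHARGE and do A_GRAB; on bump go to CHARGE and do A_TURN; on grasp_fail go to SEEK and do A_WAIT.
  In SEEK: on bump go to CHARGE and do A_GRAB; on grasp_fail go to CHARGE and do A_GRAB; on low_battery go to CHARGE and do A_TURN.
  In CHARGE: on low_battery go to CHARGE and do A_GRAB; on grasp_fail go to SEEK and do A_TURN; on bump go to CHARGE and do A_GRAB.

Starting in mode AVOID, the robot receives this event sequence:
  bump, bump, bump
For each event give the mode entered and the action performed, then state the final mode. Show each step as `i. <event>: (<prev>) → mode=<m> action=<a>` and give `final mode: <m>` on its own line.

final mode: CHARGE

1. bump: (AVOID) → mode=CHARGE action=A_TURN
2. bump: (CHARGE) → mode=CHARGE action=A_GRAB
3. bump: (CHARGE) → mode=CHARGE action=A_GRAB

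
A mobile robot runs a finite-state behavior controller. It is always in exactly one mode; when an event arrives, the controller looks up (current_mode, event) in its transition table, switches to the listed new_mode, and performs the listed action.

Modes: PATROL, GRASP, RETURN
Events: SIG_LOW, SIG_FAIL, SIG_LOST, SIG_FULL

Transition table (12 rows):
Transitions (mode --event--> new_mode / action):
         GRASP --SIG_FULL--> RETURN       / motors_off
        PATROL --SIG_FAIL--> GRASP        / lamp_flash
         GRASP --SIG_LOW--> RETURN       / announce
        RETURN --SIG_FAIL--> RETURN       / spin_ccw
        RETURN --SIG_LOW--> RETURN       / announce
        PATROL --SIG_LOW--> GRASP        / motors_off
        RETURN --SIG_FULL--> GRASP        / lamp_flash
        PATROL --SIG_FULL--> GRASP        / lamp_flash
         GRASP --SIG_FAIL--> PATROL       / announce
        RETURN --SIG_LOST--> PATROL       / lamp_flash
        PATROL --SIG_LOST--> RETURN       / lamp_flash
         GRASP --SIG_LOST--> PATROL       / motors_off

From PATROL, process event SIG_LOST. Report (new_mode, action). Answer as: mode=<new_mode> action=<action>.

mode=RETURN action=lamp_flash

current mode = PATROL; filter table to that mode:
  (PATROL, SIG_FAIL) → (GRASP, lamp_flash)
  (PATROL, SIG_LOW) → (GRASP, motors_off)
  (PATROL, SIG_FULL) → (GRASP, lamp_flash)
  (PATROL, SIG_LOST) → (RETURN, lamp_flash)  ← event matches
event = SIG_LOST selects (RETURN, lamp_flash)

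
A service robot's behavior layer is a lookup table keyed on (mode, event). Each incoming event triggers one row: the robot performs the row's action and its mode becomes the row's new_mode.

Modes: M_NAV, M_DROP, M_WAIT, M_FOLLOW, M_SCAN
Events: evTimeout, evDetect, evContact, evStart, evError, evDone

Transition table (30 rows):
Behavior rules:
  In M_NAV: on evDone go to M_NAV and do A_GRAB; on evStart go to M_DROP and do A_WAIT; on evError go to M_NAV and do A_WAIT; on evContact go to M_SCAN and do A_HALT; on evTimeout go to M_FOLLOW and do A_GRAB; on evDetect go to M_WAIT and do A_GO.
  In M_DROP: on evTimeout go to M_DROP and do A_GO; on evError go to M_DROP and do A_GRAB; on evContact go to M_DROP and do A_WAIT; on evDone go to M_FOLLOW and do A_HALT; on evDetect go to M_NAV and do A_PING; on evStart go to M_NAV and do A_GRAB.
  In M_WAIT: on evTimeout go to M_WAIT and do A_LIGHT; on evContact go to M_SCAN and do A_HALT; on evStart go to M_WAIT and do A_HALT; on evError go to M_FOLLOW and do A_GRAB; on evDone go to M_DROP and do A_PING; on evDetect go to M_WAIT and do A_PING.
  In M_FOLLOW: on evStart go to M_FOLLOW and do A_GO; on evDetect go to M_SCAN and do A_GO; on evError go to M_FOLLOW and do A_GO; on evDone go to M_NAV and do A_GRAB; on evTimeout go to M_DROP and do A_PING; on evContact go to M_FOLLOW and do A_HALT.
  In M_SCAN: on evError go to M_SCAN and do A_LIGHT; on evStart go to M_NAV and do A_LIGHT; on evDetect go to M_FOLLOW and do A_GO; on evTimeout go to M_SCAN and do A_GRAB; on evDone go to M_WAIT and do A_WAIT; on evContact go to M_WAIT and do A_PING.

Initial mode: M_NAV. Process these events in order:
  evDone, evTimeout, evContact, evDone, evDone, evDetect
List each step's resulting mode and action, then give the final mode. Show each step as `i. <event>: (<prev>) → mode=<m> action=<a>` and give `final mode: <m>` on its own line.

1. evDone: (M_NAV) → mode=M_NAV action=A_GRAB
2. evTimeout: (M_NAV) → mode=M_FOLLOW action=A_GRAB
3. evContact: (M_FOLLOW) → mode=M_FOLLOW action=A_HALT
4. evDone: (M_FOLLOW) → mode=M_NAV action=A_GRAB
5. evDone: (M_NAV) → mode=M_NAV action=A_GRAB
6. evDetect: (M_NAV) → mode=M_WAIT action=A_GO

final mode: M_WAIT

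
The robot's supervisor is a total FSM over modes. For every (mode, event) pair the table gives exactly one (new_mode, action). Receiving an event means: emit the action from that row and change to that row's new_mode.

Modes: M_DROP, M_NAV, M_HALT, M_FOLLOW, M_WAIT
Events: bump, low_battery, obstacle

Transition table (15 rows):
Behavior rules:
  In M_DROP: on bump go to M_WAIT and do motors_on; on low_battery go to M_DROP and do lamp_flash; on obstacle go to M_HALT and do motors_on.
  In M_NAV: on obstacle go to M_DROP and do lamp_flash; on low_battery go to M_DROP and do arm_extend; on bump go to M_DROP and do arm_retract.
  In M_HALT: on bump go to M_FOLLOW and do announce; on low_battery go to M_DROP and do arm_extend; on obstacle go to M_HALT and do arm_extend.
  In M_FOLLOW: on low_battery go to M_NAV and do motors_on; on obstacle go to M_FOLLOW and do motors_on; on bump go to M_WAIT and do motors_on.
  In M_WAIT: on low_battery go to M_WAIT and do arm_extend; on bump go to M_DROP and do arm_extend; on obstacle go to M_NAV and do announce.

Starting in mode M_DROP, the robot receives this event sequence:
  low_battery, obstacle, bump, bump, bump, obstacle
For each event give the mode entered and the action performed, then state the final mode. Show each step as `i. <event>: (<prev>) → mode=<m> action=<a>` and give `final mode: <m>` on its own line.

1. low_battery: (M_DROP) → mode=M_DROP action=lamp_flash
2. obstacle: (M_DROP) → mode=M_HALT action=motors_on
3. bump: (M_HALT) → mode=M_FOLLOW action=announce
4. bump: (M_FOLLOW) → mode=M_WAIT action=motors_on
5. bump: (M_WAIT) → mode=M_DROP action=arm_extend
6. obstacle: (M_DROP) → mode=M_HALT action=motors_on

final mode: M_HALT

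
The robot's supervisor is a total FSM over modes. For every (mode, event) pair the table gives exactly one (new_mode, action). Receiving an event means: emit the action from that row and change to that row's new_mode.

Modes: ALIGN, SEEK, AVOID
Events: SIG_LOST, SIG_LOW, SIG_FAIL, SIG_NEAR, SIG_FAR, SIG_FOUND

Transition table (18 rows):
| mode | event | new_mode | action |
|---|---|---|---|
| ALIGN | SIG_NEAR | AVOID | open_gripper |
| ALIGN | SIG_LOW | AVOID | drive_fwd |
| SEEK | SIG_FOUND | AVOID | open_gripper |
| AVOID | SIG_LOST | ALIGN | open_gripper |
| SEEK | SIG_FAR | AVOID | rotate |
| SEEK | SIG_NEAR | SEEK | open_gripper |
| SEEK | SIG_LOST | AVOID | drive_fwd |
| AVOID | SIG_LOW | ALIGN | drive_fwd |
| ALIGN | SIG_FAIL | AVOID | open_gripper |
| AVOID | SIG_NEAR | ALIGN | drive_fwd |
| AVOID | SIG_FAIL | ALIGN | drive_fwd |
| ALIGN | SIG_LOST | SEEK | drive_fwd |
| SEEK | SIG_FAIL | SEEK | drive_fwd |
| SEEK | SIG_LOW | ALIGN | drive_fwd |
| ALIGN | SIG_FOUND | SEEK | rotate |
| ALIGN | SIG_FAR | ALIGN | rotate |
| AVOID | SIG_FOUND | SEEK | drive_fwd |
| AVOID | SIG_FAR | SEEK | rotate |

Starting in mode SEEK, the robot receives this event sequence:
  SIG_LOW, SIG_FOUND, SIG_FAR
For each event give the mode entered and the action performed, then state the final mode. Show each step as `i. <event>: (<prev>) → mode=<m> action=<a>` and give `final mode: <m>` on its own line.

1. SIG_LOW: (SEEK) → mode=ALIGN action=drive_fwd
2. SIG_FOUND: (ALIGN) → mode=SEEK action=rotate
3. SIG_FAR: (SEEK) → mode=AVOID action=rotate

final mode: AVOID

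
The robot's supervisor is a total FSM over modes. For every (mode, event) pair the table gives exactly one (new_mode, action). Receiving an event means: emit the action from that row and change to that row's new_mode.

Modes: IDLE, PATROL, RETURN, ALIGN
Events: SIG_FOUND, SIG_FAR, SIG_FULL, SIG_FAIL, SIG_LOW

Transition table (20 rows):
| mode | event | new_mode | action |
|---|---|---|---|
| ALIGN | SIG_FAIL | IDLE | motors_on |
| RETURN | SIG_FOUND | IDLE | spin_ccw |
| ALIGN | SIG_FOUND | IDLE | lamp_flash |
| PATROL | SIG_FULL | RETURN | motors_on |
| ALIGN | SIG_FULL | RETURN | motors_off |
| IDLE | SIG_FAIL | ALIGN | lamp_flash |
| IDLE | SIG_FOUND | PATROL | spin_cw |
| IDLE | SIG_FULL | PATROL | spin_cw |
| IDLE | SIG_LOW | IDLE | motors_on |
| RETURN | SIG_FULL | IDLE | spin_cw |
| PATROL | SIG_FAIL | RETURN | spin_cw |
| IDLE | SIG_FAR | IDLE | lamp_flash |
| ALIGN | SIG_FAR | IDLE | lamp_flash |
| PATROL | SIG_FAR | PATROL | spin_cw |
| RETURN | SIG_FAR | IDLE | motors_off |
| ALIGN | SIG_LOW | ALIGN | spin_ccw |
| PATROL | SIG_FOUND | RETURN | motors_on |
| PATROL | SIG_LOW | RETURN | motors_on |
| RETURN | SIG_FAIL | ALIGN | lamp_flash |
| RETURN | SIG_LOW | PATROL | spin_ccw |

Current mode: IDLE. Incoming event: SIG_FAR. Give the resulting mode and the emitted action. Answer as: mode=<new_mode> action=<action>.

mode=IDLE action=lamp_flash

current mode = IDLE; filter table to that mode:
  (IDLE, SIG_FAIL) → (ALIGN, lamp_flash)
  (IDLE, SIG_FOUND) → (PATROL, spin_cw)
  (IDLE, SIG_FULL) → (PATROL, spin_cw)
  (IDLE, SIG_LOW) → (IDLE, motors_on)
  (IDLE, SIG_FAR) → (IDLE, lamp_flash)  ← event matches
event = SIG_FAR selects (IDLE, lamp_flash)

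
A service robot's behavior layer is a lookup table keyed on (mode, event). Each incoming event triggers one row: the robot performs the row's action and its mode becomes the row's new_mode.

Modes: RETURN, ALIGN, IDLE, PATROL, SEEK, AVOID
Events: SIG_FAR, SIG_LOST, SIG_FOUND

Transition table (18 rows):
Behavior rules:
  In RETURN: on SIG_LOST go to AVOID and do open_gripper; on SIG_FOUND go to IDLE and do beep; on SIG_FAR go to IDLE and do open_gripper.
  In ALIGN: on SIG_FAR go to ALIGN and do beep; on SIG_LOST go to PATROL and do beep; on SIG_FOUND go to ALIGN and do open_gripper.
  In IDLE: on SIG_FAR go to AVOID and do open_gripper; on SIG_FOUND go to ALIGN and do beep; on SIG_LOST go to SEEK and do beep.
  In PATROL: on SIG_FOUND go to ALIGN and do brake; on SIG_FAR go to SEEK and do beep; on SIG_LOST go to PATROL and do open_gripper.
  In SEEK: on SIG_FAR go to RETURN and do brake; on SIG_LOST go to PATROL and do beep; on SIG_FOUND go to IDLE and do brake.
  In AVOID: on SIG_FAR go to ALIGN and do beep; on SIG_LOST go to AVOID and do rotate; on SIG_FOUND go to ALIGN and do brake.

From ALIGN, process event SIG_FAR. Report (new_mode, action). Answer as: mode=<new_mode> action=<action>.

current mode = ALIGN; filter table to that mode:
  (ALIGN, SIG_FAR) → (ALIGN, beep)  ← event matches
  (ALIGN, SIG_LOST) → (PATROL, beep)
  (ALIGN, SIG_FOUND) → (ALIGN, open_gripper)
event = SIG_FAR selects (ALIGN, beep)

mode=ALIGN action=beep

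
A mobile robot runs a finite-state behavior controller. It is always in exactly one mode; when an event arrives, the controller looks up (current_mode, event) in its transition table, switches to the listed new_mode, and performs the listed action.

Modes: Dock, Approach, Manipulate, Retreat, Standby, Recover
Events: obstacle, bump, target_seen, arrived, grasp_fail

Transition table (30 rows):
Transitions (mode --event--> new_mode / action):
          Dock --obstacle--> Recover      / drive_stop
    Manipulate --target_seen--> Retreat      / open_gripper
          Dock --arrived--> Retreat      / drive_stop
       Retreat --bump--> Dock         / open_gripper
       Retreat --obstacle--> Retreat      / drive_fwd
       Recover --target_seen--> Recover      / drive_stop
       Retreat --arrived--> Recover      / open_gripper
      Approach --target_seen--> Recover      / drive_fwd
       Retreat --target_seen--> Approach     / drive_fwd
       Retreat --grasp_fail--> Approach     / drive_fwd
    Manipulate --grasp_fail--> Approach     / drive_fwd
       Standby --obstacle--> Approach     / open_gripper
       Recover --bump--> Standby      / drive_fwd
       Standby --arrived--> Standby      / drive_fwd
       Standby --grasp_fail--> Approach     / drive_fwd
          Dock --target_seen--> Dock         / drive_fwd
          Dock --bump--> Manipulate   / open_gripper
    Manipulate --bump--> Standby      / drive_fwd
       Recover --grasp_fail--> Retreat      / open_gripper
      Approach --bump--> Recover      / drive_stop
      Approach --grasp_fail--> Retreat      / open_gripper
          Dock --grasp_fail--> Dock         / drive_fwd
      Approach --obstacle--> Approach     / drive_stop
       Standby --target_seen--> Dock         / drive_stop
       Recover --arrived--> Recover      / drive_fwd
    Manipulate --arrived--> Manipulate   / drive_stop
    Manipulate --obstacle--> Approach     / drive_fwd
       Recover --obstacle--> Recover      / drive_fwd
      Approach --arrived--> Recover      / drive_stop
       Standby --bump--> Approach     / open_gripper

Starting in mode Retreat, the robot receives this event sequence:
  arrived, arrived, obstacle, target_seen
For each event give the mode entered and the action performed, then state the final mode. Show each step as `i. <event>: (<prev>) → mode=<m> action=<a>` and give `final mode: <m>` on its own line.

1. arrived: (Retreat) → mode=Recover action=open_gripper
2. arrived: (Recover) → mode=Recover action=drive_fwd
3. obstacle: (Recover) → mode=Recover action=drive_fwd
4. target_seen: (Recover) → mode=Recover action=drive_stop

final mode: Recover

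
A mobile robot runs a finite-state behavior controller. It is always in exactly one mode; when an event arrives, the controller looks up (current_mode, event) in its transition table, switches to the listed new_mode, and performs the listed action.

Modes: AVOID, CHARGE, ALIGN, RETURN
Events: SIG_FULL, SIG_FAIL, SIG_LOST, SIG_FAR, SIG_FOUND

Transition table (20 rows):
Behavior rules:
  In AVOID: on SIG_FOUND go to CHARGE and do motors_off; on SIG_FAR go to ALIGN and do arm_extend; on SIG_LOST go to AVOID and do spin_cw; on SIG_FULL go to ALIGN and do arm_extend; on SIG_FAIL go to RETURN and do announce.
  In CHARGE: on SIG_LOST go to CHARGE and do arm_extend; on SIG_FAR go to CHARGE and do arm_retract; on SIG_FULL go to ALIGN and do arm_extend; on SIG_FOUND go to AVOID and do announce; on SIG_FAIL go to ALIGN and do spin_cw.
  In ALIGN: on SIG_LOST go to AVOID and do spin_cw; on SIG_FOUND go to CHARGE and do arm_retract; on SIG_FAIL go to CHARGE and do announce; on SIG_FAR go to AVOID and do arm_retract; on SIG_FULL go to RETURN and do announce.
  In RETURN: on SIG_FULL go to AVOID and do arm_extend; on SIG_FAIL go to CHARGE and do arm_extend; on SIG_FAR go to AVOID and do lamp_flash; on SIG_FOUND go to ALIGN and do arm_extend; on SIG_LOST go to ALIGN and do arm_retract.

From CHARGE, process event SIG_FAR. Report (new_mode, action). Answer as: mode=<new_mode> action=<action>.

mode=CHARGE action=arm_retract

current mode = CHARGE; filter table to that mode:
  (CHARGE, SIG_LOST) → (CHARGE, arm_extend)
  (CHARGE, SIG_FAR) → (CHARGE, arm_retract)  ← event matches
  (CHARGE, SIG_FULL) → (ALIGN, arm_extend)
  (CHARGE, SIG_FOUND) → (AVOID, announce)
  (CHARGE, SIG_FAIL) → (ALIGN, spin_cw)
event = SIG_FAR selects (CHARGE, arm_retract)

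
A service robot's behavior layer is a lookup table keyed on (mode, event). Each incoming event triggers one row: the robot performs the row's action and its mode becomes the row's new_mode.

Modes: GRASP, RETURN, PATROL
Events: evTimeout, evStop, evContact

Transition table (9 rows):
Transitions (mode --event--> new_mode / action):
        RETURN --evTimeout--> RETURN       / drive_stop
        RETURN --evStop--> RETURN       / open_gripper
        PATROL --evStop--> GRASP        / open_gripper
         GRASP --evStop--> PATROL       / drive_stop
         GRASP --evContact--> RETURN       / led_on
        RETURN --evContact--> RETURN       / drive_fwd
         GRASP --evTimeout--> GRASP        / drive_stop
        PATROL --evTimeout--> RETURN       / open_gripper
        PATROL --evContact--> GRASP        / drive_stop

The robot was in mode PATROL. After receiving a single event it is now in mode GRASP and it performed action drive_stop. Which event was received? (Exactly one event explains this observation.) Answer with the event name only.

evContact

try evTimeout: (PATROL, evTimeout) → (RETURN, open_gripper)
try evStop: (PATROL, evStop) → (GRASP, open_gripper)
try evContact: (PATROL, evContact) → (GRASP, drive_stop)  ← matches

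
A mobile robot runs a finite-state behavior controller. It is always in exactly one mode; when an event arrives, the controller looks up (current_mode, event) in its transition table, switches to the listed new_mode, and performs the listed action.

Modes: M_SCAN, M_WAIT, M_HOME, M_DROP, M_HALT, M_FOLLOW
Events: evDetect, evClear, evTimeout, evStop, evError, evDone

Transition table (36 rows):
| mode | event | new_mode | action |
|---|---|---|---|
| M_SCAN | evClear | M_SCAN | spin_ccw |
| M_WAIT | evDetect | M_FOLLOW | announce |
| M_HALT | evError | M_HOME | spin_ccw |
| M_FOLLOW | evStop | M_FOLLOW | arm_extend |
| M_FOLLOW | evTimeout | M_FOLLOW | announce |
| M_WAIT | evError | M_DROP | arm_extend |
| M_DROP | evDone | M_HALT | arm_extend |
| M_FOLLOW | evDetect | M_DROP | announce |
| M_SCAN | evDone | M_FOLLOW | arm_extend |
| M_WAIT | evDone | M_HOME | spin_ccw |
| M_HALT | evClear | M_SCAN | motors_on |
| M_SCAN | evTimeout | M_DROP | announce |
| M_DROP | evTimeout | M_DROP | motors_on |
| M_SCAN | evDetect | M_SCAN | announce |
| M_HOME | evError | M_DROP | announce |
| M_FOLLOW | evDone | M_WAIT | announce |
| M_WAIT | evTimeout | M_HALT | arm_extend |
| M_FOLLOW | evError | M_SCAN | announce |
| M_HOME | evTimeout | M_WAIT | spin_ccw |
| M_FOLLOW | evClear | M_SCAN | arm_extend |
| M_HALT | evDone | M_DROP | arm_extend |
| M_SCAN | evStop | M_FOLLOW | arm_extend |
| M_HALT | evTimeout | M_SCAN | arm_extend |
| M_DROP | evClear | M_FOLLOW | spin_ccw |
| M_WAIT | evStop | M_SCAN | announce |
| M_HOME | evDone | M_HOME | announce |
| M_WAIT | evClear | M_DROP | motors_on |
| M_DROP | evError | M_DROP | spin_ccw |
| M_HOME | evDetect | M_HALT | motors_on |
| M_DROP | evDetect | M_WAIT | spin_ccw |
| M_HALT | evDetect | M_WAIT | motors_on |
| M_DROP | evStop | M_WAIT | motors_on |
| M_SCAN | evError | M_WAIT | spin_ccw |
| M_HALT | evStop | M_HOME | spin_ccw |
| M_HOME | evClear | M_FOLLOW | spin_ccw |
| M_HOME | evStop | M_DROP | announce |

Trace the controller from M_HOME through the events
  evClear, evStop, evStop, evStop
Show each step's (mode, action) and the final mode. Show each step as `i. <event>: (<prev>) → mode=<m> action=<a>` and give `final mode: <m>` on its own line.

final mode: M_FOLLOW

1. evClear: (M_HOME) → mode=M_FOLLOW action=spin_ccw
2. evStop: (M_FOLLOW) → mode=M_FOLLOW action=arm_extend
3. evStop: (M_FOLLOW) → mode=M_FOLLOW action=arm_extend
4. evStop: (M_FOLLOW) → mode=M_FOLLOW action=arm_extend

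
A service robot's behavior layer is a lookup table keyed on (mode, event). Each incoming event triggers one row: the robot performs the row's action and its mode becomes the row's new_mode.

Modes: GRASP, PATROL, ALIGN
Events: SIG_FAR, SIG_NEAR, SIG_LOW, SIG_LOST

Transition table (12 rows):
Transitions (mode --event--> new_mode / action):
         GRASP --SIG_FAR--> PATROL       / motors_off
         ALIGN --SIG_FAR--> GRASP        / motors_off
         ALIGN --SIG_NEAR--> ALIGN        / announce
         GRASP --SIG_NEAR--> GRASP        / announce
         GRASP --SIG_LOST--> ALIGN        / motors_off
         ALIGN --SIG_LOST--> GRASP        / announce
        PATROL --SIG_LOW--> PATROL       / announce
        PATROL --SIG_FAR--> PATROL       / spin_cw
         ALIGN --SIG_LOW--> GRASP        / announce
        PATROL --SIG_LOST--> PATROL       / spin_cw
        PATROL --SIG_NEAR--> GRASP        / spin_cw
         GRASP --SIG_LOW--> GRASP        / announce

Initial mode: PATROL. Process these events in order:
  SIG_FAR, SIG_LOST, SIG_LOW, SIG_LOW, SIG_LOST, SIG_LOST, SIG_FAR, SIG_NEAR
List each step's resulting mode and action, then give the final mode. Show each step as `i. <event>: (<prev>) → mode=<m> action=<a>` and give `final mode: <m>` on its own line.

1. SIG_FAR: (PATROL) → mode=PATROL action=spin_cw
2. SIG_LOST: (PATROL) → mode=PATROL action=spin_cw
3. SIG_LOW: (PATROL) → mode=PATROL action=announce
4. SIG_LOW: (PATROL) → mode=PATROL action=announce
5. SIG_LOST: (PATROL) → mode=PATROL action=spin_cw
6. SIG_LOST: (PATROL) → mode=PATROL action=spin_cw
7. SIG_FAR: (PATROL) → mode=PATROL action=spin_cw
8. SIG_NEAR: (PATROL) → mode=GRASP action=spin_cw

final mode: GRASP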